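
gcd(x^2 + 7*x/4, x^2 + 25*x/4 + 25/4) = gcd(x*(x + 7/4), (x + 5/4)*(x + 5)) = 1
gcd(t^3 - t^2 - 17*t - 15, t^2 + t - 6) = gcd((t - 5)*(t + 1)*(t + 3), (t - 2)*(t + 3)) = t + 3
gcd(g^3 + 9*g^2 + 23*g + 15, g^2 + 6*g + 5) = g^2 + 6*g + 5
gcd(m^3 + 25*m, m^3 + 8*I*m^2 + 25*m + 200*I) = m^2 + 25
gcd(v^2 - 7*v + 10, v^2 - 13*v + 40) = v - 5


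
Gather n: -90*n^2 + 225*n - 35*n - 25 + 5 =-90*n^2 + 190*n - 20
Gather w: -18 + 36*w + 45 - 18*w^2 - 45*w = -18*w^2 - 9*w + 27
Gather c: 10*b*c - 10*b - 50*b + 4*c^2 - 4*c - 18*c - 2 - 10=-60*b + 4*c^2 + c*(10*b - 22) - 12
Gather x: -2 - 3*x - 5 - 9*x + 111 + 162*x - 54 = 150*x + 50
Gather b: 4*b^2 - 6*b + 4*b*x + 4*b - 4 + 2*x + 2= 4*b^2 + b*(4*x - 2) + 2*x - 2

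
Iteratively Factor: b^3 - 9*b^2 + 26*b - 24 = (b - 4)*(b^2 - 5*b + 6) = (b - 4)*(b - 3)*(b - 2)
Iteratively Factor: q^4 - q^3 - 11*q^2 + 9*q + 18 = (q - 3)*(q^3 + 2*q^2 - 5*q - 6) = (q - 3)*(q + 3)*(q^2 - q - 2) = (q - 3)*(q + 1)*(q + 3)*(q - 2)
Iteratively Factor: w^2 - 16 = (w + 4)*(w - 4)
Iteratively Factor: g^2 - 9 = (g + 3)*(g - 3)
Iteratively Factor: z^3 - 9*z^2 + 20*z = (z - 5)*(z^2 - 4*z) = z*(z - 5)*(z - 4)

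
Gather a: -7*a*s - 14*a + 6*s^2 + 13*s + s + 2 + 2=a*(-7*s - 14) + 6*s^2 + 14*s + 4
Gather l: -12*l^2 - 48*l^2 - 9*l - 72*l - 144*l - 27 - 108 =-60*l^2 - 225*l - 135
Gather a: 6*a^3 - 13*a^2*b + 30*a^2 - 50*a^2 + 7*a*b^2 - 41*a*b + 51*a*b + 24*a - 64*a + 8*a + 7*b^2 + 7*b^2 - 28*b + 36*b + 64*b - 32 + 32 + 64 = 6*a^3 + a^2*(-13*b - 20) + a*(7*b^2 + 10*b - 32) + 14*b^2 + 72*b + 64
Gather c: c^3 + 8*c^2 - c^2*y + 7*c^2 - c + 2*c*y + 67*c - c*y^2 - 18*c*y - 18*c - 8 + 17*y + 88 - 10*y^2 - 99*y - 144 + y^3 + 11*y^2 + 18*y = c^3 + c^2*(15 - y) + c*(-y^2 - 16*y + 48) + y^3 + y^2 - 64*y - 64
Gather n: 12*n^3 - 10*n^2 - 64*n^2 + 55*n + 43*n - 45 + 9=12*n^3 - 74*n^2 + 98*n - 36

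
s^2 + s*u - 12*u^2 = (s - 3*u)*(s + 4*u)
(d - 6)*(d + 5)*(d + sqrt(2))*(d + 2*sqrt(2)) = d^4 - d^3 + 3*sqrt(2)*d^3 - 26*d^2 - 3*sqrt(2)*d^2 - 90*sqrt(2)*d - 4*d - 120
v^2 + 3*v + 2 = (v + 1)*(v + 2)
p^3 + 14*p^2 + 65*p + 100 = (p + 4)*(p + 5)^2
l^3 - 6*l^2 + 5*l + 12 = (l - 4)*(l - 3)*(l + 1)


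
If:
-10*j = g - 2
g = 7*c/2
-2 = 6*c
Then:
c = -1/3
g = -7/6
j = 19/60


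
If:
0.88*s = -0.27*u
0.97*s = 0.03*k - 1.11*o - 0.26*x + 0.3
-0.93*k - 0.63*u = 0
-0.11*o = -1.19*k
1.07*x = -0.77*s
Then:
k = 0.02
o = 0.26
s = 0.01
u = -0.04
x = -0.01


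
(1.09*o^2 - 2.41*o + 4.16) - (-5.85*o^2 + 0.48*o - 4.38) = 6.94*o^2 - 2.89*o + 8.54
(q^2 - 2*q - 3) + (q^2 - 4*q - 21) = 2*q^2 - 6*q - 24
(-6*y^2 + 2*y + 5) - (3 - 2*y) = -6*y^2 + 4*y + 2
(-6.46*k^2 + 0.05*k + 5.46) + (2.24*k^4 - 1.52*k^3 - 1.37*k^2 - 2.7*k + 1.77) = 2.24*k^4 - 1.52*k^3 - 7.83*k^2 - 2.65*k + 7.23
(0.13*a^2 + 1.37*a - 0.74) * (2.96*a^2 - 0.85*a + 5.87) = 0.3848*a^4 + 3.9447*a^3 - 2.5918*a^2 + 8.6709*a - 4.3438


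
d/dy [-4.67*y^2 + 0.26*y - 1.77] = 0.26 - 9.34*y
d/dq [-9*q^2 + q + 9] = 1 - 18*q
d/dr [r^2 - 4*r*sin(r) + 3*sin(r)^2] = -4*r*cos(r) + 2*r - 4*sin(r) + 3*sin(2*r)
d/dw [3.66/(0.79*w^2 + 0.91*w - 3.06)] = (-5.7828*w - 3.3306)/(0.79*w^2 + 0.91*w - 3.06)^2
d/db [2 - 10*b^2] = -20*b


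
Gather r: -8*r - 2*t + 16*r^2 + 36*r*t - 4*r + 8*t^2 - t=16*r^2 + r*(36*t - 12) + 8*t^2 - 3*t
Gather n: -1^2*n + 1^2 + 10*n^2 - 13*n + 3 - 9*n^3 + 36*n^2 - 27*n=-9*n^3 + 46*n^2 - 41*n + 4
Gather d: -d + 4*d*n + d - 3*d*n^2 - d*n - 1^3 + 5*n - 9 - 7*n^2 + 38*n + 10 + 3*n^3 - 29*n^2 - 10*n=d*(-3*n^2 + 3*n) + 3*n^3 - 36*n^2 + 33*n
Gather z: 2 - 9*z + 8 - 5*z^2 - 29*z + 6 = -5*z^2 - 38*z + 16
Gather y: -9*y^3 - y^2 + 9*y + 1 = -9*y^3 - y^2 + 9*y + 1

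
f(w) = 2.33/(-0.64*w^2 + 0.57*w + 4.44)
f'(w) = 2.33*(1.28*w - 0.57)/(-0.64*w^2 + 0.57*w + 4.44)^2 = (2.9824*w - 1.3281)/(-0.64*w^2 + 0.57*w + 4.44)^2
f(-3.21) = -0.58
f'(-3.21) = -0.69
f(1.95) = 0.75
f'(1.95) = 0.46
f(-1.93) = 2.44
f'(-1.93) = -7.75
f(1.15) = 0.55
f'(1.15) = 0.12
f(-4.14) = -0.26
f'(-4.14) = -0.17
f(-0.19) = 0.54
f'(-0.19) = -0.10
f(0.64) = 0.51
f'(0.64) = 0.03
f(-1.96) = 2.70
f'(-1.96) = -9.61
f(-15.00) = -0.02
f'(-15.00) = -0.00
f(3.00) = 5.97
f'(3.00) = 50.09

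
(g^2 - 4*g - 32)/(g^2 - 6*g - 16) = (g + 4)/(g + 2)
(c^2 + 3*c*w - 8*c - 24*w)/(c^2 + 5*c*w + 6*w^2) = (c - 8)/(c + 2*w)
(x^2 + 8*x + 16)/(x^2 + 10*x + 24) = (x + 4)/(x + 6)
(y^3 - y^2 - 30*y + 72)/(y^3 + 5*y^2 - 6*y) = (y^2 - 7*y + 12)/(y*(y - 1))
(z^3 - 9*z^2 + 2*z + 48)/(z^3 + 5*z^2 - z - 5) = (z^3 - 9*z^2 + 2*z + 48)/(z^3 + 5*z^2 - z - 5)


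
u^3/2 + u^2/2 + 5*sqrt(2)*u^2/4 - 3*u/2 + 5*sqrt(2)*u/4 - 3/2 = (u/2 + 1/2)*(u - sqrt(2)/2)*(u + 3*sqrt(2))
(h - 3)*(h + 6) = h^2 + 3*h - 18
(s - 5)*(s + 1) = s^2 - 4*s - 5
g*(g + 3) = g^2 + 3*g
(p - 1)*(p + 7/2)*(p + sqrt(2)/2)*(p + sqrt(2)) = p^4 + 3*sqrt(2)*p^3/2 + 5*p^3/2 - 5*p^2/2 + 15*sqrt(2)*p^2/4 - 21*sqrt(2)*p/4 + 5*p/2 - 7/2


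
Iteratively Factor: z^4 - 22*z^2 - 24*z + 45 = (z + 3)*(z^3 - 3*z^2 - 13*z + 15) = (z - 1)*(z + 3)*(z^2 - 2*z - 15) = (z - 1)*(z + 3)^2*(z - 5)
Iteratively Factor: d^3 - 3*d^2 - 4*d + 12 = (d - 2)*(d^2 - d - 6) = (d - 2)*(d + 2)*(d - 3)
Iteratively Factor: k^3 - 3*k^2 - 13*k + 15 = (k + 3)*(k^2 - 6*k + 5) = (k - 5)*(k + 3)*(k - 1)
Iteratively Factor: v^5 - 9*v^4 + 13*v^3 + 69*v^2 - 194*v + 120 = (v - 4)*(v^4 - 5*v^3 - 7*v^2 + 41*v - 30) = (v - 4)*(v - 1)*(v^3 - 4*v^2 - 11*v + 30) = (v - 4)*(v - 2)*(v - 1)*(v^2 - 2*v - 15) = (v - 4)*(v - 2)*(v - 1)*(v + 3)*(v - 5)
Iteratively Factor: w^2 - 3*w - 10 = (w - 5)*(w + 2)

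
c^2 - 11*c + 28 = (c - 7)*(c - 4)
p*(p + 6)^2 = p^3 + 12*p^2 + 36*p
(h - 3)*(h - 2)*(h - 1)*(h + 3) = h^4 - 3*h^3 - 7*h^2 + 27*h - 18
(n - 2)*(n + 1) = n^2 - n - 2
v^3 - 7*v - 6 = (v - 3)*(v + 1)*(v + 2)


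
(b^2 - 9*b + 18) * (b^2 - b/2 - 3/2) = b^4 - 19*b^3/2 + 21*b^2 + 9*b/2 - 27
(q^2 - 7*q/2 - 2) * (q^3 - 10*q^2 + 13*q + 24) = q^5 - 27*q^4/2 + 46*q^3 - 3*q^2/2 - 110*q - 48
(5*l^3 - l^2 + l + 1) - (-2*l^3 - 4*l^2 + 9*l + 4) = 7*l^3 + 3*l^2 - 8*l - 3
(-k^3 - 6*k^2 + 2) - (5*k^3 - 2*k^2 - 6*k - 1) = -6*k^3 - 4*k^2 + 6*k + 3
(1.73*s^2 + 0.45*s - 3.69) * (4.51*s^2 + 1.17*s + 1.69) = 7.8023*s^4 + 4.0536*s^3 - 13.1917*s^2 - 3.5568*s - 6.2361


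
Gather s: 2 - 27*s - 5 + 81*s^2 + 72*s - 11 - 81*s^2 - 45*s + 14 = 0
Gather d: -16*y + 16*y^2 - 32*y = 16*y^2 - 48*y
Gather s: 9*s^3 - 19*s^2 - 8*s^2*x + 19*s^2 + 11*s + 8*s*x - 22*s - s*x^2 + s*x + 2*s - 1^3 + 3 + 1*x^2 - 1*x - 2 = 9*s^3 - 8*s^2*x + s*(-x^2 + 9*x - 9) + x^2 - x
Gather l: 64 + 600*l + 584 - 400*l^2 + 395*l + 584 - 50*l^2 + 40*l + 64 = -450*l^2 + 1035*l + 1296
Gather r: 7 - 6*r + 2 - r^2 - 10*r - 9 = -r^2 - 16*r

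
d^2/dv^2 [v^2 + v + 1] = 2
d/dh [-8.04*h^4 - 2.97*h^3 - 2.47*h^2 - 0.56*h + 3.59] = -32.16*h^3 - 8.91*h^2 - 4.94*h - 0.56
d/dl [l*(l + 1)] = 2*l + 1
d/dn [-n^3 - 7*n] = -3*n^2 - 7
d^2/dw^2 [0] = 0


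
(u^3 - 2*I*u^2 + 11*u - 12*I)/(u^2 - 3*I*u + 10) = (u^3 - 2*I*u^2 + 11*u - 12*I)/(u^2 - 3*I*u + 10)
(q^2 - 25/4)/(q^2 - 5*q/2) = (q + 5/2)/q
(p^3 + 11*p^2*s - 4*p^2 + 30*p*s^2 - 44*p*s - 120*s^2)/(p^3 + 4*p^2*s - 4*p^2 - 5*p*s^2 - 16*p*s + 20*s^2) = (p + 6*s)/(p - s)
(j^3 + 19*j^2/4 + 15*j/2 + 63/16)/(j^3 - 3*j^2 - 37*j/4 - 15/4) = (8*j^2 + 26*j + 21)/(4*(2*j^2 - 9*j - 5))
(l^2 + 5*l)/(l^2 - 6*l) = (l + 5)/(l - 6)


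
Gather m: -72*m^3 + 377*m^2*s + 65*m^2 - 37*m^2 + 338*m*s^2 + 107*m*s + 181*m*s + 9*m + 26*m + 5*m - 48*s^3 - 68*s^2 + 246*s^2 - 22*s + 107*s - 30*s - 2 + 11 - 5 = -72*m^3 + m^2*(377*s + 28) + m*(338*s^2 + 288*s + 40) - 48*s^3 + 178*s^2 + 55*s + 4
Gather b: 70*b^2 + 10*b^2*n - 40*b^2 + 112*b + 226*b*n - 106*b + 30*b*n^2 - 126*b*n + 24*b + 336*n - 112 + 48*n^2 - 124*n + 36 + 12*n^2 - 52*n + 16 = b^2*(10*n + 30) + b*(30*n^2 + 100*n + 30) + 60*n^2 + 160*n - 60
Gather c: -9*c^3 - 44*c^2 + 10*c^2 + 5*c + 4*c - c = -9*c^3 - 34*c^2 + 8*c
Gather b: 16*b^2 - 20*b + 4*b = 16*b^2 - 16*b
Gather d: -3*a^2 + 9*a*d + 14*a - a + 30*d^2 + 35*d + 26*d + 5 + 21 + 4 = -3*a^2 + 13*a + 30*d^2 + d*(9*a + 61) + 30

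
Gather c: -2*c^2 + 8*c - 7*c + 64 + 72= -2*c^2 + c + 136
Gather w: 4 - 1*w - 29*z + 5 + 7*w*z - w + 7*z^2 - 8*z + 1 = w*(7*z - 2) + 7*z^2 - 37*z + 10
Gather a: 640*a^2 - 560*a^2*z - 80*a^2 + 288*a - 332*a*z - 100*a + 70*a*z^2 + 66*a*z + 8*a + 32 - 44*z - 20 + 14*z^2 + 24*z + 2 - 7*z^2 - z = a^2*(560 - 560*z) + a*(70*z^2 - 266*z + 196) + 7*z^2 - 21*z + 14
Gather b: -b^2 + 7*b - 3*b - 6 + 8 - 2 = -b^2 + 4*b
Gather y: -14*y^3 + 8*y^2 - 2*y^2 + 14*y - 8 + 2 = -14*y^3 + 6*y^2 + 14*y - 6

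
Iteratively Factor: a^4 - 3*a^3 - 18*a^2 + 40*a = (a - 5)*(a^3 + 2*a^2 - 8*a) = (a - 5)*(a + 4)*(a^2 - 2*a) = a*(a - 5)*(a + 4)*(a - 2)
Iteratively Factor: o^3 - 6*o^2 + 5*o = (o - 1)*(o^2 - 5*o) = o*(o - 1)*(o - 5)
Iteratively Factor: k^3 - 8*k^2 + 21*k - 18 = (k - 3)*(k^2 - 5*k + 6) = (k - 3)^2*(k - 2)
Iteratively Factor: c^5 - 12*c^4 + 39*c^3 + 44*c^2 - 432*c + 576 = (c - 4)*(c^4 - 8*c^3 + 7*c^2 + 72*c - 144) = (c - 4)^2*(c^3 - 4*c^2 - 9*c + 36) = (c - 4)^2*(c - 3)*(c^2 - c - 12) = (c - 4)^3*(c - 3)*(c + 3)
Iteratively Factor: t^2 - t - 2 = (t - 2)*(t + 1)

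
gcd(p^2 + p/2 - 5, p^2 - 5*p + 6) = p - 2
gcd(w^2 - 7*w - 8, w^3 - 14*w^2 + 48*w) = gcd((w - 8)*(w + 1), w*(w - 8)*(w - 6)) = w - 8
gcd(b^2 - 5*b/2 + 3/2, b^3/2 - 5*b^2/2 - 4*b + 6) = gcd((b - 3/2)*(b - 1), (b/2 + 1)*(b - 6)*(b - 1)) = b - 1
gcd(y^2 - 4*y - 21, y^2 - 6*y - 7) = y - 7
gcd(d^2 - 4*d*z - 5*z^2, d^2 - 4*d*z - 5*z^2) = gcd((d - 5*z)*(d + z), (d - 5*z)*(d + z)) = -d^2 + 4*d*z + 5*z^2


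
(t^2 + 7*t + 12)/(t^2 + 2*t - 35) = (t^2 + 7*t + 12)/(t^2 + 2*t - 35)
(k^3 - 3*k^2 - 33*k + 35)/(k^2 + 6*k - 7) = (k^2 - 2*k - 35)/(k + 7)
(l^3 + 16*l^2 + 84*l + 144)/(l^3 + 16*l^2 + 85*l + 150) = (l^2 + 10*l + 24)/(l^2 + 10*l + 25)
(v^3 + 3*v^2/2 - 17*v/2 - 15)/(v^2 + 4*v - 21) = (v^2 + 9*v/2 + 5)/(v + 7)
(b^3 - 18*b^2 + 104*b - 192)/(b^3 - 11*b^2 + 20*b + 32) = (b - 6)/(b + 1)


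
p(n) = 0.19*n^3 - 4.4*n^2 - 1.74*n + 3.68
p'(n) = 0.57*n^2 - 8.8*n - 1.74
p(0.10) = 3.46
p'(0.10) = -2.61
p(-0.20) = 3.85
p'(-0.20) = 0.04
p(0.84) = -0.77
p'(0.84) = -8.73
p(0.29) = 2.81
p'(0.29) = -4.24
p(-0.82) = 2.04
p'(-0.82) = 5.86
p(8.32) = -205.95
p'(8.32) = -35.50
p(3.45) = -46.89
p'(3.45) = -25.32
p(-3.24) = -43.33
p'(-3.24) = 32.76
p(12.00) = -322.48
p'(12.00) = -25.26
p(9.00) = -229.87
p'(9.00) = -34.77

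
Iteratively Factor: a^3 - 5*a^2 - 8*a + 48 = (a - 4)*(a^2 - a - 12) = (a - 4)*(a + 3)*(a - 4)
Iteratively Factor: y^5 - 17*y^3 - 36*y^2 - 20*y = (y - 5)*(y^4 + 5*y^3 + 8*y^2 + 4*y) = (y - 5)*(y + 2)*(y^3 + 3*y^2 + 2*y) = y*(y - 5)*(y + 2)*(y^2 + 3*y + 2) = y*(y - 5)*(y + 2)^2*(y + 1)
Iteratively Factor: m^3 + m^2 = (m)*(m^2 + m) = m^2*(m + 1)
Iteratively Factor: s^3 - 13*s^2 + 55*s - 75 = (s - 5)*(s^2 - 8*s + 15) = (s - 5)^2*(s - 3)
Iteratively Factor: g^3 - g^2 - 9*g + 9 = (g + 3)*(g^2 - 4*g + 3) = (g - 1)*(g + 3)*(g - 3)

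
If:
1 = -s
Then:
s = -1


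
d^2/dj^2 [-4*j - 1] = 0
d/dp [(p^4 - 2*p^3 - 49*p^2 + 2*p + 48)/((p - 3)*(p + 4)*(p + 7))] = (p^6 + 16*p^5 + 18*p^4 - 320*p^3 + 589*p^2 + 7464*p + 72)/(p^6 + 16*p^5 + 54*p^4 - 248*p^3 - 1319*p^2 + 840*p + 7056)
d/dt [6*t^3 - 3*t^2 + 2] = 6*t*(3*t - 1)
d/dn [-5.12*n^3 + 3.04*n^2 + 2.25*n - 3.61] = -15.36*n^2 + 6.08*n + 2.25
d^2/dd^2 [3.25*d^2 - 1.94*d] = 6.50000000000000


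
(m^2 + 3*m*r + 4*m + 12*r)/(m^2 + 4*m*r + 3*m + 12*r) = (m^2 + 3*m*r + 4*m + 12*r)/(m^2 + 4*m*r + 3*m + 12*r)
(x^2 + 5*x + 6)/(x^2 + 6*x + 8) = (x + 3)/(x + 4)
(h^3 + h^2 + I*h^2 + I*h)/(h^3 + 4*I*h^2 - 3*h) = (h + 1)/(h + 3*I)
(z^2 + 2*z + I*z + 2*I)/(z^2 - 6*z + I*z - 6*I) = (z + 2)/(z - 6)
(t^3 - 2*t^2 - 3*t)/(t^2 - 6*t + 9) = t*(t + 1)/(t - 3)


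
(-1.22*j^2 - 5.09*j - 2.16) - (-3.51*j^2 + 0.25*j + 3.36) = 2.29*j^2 - 5.34*j - 5.52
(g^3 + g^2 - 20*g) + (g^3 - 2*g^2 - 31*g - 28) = 2*g^3 - g^2 - 51*g - 28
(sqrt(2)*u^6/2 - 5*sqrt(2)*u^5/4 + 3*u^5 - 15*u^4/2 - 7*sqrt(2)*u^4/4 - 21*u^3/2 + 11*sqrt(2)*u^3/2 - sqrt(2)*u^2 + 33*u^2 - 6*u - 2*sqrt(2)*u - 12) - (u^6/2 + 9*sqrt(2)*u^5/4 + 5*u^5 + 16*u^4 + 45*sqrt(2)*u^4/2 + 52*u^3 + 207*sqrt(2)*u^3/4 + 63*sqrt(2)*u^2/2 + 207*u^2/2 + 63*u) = -u^6/2 + sqrt(2)*u^6/2 - 7*sqrt(2)*u^5/2 - 2*u^5 - 97*sqrt(2)*u^4/4 - 47*u^4/2 - 185*sqrt(2)*u^3/4 - 125*u^3/2 - 141*u^2/2 - 65*sqrt(2)*u^2/2 - 69*u - 2*sqrt(2)*u - 12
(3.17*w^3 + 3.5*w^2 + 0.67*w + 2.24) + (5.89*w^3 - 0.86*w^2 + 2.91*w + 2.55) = 9.06*w^3 + 2.64*w^2 + 3.58*w + 4.79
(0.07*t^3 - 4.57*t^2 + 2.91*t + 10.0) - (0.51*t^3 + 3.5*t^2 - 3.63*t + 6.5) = -0.44*t^3 - 8.07*t^2 + 6.54*t + 3.5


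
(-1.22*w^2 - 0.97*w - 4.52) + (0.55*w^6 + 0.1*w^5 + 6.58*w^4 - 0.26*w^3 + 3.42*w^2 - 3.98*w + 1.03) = 0.55*w^6 + 0.1*w^5 + 6.58*w^4 - 0.26*w^3 + 2.2*w^2 - 4.95*w - 3.49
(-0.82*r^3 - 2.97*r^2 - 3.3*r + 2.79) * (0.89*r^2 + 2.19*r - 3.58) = -0.7298*r^5 - 4.4391*r^4 - 6.5057*r^3 + 5.8887*r^2 + 17.9241*r - 9.9882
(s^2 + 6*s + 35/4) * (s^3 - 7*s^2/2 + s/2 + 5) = s^5 + 5*s^4/2 - 47*s^3/4 - 181*s^2/8 + 275*s/8 + 175/4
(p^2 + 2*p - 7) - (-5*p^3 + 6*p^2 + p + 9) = 5*p^3 - 5*p^2 + p - 16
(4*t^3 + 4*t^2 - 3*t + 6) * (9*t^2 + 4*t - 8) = 36*t^5 + 52*t^4 - 43*t^3 + 10*t^2 + 48*t - 48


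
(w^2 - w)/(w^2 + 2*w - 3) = w/(w + 3)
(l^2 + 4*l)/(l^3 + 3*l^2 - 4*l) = 1/(l - 1)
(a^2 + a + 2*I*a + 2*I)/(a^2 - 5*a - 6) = (a + 2*I)/(a - 6)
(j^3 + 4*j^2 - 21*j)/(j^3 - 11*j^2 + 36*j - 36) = j*(j + 7)/(j^2 - 8*j + 12)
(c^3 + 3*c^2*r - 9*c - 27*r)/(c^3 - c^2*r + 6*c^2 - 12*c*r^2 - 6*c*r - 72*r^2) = (9 - c^2)/(-c^2 + 4*c*r - 6*c + 24*r)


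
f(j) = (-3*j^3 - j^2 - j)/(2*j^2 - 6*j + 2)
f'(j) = (6 - 4*j)*(-3*j^3 - j^2 - j)/(2*j^2 - 6*j + 2)^2 + (-9*j^2 - 2*j - 1)/(2*j^2 - 6*j + 2)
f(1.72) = 8.30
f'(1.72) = 15.97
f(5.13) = -18.30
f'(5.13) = 0.74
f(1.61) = 6.75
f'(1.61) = 12.33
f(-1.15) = 0.38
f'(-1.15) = -0.57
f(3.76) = -22.99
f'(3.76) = 9.34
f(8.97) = -20.67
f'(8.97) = -1.15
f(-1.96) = 0.97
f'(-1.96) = -0.85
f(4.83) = -18.61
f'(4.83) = 1.39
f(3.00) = -46.50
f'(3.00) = 95.50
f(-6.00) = 5.62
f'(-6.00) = -1.31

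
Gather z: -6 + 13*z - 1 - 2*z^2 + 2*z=-2*z^2 + 15*z - 7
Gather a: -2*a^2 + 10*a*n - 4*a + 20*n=-2*a^2 + a*(10*n - 4) + 20*n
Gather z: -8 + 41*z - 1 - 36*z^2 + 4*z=-36*z^2 + 45*z - 9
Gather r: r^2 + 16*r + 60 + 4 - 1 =r^2 + 16*r + 63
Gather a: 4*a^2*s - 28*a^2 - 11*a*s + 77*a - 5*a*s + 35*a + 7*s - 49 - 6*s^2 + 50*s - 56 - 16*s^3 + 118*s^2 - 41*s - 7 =a^2*(4*s - 28) + a*(112 - 16*s) - 16*s^3 + 112*s^2 + 16*s - 112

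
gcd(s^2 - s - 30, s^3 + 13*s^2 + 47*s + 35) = s + 5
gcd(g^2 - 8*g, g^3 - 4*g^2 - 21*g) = g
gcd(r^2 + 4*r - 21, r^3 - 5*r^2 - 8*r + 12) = 1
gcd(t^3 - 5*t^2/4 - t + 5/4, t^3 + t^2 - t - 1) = t^2 - 1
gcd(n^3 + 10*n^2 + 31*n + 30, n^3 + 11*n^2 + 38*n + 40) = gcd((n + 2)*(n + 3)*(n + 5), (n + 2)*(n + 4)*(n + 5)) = n^2 + 7*n + 10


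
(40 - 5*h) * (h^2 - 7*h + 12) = -5*h^3 + 75*h^2 - 340*h + 480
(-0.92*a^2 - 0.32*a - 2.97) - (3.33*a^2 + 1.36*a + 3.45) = -4.25*a^2 - 1.68*a - 6.42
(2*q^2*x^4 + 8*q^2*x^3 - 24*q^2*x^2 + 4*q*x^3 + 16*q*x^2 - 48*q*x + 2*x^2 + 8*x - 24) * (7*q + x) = 14*q^3*x^4 + 56*q^3*x^3 - 168*q^3*x^2 + 2*q^2*x^5 + 8*q^2*x^4 + 4*q^2*x^3 + 112*q^2*x^2 - 336*q^2*x + 4*q*x^4 + 16*q*x^3 - 34*q*x^2 + 56*q*x - 168*q + 2*x^3 + 8*x^2 - 24*x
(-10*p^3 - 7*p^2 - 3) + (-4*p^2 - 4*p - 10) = -10*p^3 - 11*p^2 - 4*p - 13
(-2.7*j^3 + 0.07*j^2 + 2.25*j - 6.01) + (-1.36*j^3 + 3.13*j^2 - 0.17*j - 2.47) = -4.06*j^3 + 3.2*j^2 + 2.08*j - 8.48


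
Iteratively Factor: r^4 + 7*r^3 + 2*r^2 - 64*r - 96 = (r + 4)*(r^3 + 3*r^2 - 10*r - 24) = (r + 4)^2*(r^2 - r - 6) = (r + 2)*(r + 4)^2*(r - 3)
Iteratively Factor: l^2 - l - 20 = (l + 4)*(l - 5)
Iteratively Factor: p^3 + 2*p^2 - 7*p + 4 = (p + 4)*(p^2 - 2*p + 1) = (p - 1)*(p + 4)*(p - 1)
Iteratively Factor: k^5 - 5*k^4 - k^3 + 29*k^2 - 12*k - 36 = (k - 3)*(k^4 - 2*k^3 - 7*k^2 + 8*k + 12) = (k - 3)*(k - 2)*(k^3 - 7*k - 6) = (k - 3)*(k - 2)*(k + 1)*(k^2 - k - 6) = (k - 3)^2*(k - 2)*(k + 1)*(k + 2)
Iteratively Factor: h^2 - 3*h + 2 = (h - 2)*(h - 1)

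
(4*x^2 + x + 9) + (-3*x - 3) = 4*x^2 - 2*x + 6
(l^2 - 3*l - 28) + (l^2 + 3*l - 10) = 2*l^2 - 38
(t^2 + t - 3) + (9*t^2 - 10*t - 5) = 10*t^2 - 9*t - 8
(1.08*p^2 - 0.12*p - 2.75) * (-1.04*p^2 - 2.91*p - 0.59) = -1.1232*p^4 - 3.018*p^3 + 2.572*p^2 + 8.0733*p + 1.6225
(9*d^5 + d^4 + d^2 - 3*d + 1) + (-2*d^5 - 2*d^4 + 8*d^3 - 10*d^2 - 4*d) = 7*d^5 - d^4 + 8*d^3 - 9*d^2 - 7*d + 1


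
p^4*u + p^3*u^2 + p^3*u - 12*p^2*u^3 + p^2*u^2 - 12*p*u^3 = p*(p - 3*u)*(p + 4*u)*(p*u + u)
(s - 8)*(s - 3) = s^2 - 11*s + 24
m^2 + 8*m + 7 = (m + 1)*(m + 7)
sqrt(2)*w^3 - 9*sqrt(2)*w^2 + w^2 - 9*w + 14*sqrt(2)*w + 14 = (w - 7)*(w - 2)*(sqrt(2)*w + 1)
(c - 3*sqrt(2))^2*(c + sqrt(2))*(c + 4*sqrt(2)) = c^4 - sqrt(2)*c^3 - 34*c^2 + 42*sqrt(2)*c + 144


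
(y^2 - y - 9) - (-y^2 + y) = 2*y^2 - 2*y - 9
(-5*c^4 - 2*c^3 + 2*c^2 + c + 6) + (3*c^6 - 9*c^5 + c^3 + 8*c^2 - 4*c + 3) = 3*c^6 - 9*c^5 - 5*c^4 - c^3 + 10*c^2 - 3*c + 9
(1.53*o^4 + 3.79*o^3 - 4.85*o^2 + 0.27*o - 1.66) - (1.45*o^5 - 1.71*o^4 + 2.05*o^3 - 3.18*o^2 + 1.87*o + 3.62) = -1.45*o^5 + 3.24*o^4 + 1.74*o^3 - 1.67*o^2 - 1.6*o - 5.28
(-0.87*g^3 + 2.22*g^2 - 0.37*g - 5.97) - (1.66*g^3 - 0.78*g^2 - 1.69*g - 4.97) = -2.53*g^3 + 3.0*g^2 + 1.32*g - 1.0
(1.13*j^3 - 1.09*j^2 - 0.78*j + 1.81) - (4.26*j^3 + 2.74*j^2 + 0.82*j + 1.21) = -3.13*j^3 - 3.83*j^2 - 1.6*j + 0.6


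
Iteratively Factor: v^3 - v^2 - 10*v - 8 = (v - 4)*(v^2 + 3*v + 2) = (v - 4)*(v + 1)*(v + 2)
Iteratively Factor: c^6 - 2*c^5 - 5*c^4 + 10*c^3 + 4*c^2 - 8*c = (c - 2)*(c^5 - 5*c^3 + 4*c) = (c - 2)*(c + 2)*(c^4 - 2*c^3 - c^2 + 2*c) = (c - 2)*(c + 1)*(c + 2)*(c^3 - 3*c^2 + 2*c) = (c - 2)^2*(c + 1)*(c + 2)*(c^2 - c) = c*(c - 2)^2*(c + 1)*(c + 2)*(c - 1)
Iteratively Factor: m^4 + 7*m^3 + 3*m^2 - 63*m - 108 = (m + 3)*(m^3 + 4*m^2 - 9*m - 36) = (m + 3)*(m + 4)*(m^2 - 9) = (m + 3)^2*(m + 4)*(m - 3)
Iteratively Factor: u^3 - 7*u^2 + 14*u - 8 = (u - 4)*(u^2 - 3*u + 2) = (u - 4)*(u - 2)*(u - 1)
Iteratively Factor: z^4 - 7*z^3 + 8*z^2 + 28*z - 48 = (z - 4)*(z^3 - 3*z^2 - 4*z + 12) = (z - 4)*(z + 2)*(z^2 - 5*z + 6) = (z - 4)*(z - 3)*(z + 2)*(z - 2)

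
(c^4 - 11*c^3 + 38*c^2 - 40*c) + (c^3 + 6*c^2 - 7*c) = c^4 - 10*c^3 + 44*c^2 - 47*c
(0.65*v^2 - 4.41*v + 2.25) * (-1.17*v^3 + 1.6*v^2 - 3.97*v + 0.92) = -0.7605*v^5 + 6.1997*v^4 - 12.269*v^3 + 21.7057*v^2 - 12.9897*v + 2.07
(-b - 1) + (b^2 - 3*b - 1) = b^2 - 4*b - 2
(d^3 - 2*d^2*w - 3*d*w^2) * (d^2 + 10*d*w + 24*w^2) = d^5 + 8*d^4*w + d^3*w^2 - 78*d^2*w^3 - 72*d*w^4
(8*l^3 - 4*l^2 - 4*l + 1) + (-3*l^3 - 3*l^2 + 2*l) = 5*l^3 - 7*l^2 - 2*l + 1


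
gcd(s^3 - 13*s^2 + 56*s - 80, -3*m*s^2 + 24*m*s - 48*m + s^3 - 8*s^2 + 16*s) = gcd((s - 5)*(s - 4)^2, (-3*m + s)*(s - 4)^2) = s^2 - 8*s + 16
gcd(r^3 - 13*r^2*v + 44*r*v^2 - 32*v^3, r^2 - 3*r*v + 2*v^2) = r - v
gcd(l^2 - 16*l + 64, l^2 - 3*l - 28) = 1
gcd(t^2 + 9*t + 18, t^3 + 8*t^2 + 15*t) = t + 3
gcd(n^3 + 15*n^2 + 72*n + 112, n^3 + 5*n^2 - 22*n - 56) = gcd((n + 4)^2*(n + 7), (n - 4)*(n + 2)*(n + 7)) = n + 7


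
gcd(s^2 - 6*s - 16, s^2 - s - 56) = s - 8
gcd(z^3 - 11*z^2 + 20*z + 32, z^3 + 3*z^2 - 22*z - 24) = z^2 - 3*z - 4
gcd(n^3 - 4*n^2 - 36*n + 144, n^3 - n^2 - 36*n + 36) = n^2 - 36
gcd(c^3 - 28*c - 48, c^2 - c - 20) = c + 4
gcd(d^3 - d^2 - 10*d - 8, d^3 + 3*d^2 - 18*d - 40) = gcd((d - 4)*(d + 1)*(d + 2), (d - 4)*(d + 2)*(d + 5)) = d^2 - 2*d - 8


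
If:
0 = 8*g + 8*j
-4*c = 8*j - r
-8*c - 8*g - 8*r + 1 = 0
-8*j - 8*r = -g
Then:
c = 73/1128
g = 4/141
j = -4/141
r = 3/94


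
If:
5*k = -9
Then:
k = -9/5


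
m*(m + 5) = m^2 + 5*m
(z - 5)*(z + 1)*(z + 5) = z^3 + z^2 - 25*z - 25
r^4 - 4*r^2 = r^2*(r - 2)*(r + 2)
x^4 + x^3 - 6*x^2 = x^2*(x - 2)*(x + 3)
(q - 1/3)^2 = q^2 - 2*q/3 + 1/9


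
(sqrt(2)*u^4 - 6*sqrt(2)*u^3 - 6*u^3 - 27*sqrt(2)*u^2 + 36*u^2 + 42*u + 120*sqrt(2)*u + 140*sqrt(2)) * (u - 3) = sqrt(2)*u^5 - 9*sqrt(2)*u^4 - 6*u^4 - 9*sqrt(2)*u^3 + 54*u^3 - 66*u^2 + 201*sqrt(2)*u^2 - 220*sqrt(2)*u - 126*u - 420*sqrt(2)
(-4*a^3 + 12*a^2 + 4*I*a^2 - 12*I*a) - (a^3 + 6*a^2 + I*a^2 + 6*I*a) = -5*a^3 + 6*a^2 + 3*I*a^2 - 18*I*a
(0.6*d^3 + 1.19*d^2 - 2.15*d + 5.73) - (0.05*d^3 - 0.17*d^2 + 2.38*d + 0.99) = 0.55*d^3 + 1.36*d^2 - 4.53*d + 4.74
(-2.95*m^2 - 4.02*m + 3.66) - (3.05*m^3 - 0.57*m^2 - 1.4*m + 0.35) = -3.05*m^3 - 2.38*m^2 - 2.62*m + 3.31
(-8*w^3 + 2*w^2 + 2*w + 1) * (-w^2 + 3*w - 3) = 8*w^5 - 26*w^4 + 28*w^3 - w^2 - 3*w - 3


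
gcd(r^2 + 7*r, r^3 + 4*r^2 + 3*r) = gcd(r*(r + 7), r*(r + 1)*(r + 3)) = r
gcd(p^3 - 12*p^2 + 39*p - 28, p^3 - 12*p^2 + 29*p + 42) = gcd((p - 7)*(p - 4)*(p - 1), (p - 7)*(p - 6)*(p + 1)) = p - 7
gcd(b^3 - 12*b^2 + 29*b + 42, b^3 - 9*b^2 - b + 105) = b - 7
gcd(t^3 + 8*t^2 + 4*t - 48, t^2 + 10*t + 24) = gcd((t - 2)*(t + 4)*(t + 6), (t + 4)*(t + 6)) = t^2 + 10*t + 24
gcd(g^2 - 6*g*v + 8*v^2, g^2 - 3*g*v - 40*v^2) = 1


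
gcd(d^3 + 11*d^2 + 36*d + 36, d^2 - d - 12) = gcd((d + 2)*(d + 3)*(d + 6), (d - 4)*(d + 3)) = d + 3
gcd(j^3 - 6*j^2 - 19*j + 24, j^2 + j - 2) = j - 1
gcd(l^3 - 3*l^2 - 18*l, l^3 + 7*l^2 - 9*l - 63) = l + 3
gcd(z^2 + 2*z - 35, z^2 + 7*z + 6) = 1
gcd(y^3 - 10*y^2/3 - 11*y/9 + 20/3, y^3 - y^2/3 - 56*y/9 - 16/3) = y^2 - 5*y/3 - 4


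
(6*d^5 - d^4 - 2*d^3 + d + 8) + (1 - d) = 6*d^5 - d^4 - 2*d^3 + 9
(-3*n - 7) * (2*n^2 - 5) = -6*n^3 - 14*n^2 + 15*n + 35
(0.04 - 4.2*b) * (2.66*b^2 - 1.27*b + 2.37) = -11.172*b^3 + 5.4404*b^2 - 10.0048*b + 0.0948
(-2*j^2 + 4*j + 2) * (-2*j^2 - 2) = 4*j^4 - 8*j^3 - 8*j - 4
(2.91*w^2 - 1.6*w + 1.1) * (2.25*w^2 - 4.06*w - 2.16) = 6.5475*w^4 - 15.4146*w^3 + 2.6854*w^2 - 1.01*w - 2.376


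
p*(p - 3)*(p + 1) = p^3 - 2*p^2 - 3*p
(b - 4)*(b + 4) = b^2 - 16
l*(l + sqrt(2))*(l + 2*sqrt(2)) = l^3 + 3*sqrt(2)*l^2 + 4*l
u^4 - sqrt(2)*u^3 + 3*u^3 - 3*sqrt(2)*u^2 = u^2*(u + 3)*(u - sqrt(2))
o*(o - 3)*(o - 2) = o^3 - 5*o^2 + 6*o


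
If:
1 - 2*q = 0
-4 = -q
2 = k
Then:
No Solution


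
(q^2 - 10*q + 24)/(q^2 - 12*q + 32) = (q - 6)/(q - 8)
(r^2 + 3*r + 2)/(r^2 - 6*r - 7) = (r + 2)/(r - 7)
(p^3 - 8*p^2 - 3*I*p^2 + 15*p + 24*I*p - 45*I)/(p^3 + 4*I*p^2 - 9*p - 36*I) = (p^2 - p*(5 + 3*I) + 15*I)/(p^2 + p*(3 + 4*I) + 12*I)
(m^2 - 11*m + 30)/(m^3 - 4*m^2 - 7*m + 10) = (m - 6)/(m^2 + m - 2)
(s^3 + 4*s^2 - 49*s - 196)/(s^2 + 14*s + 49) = (s^2 - 3*s - 28)/(s + 7)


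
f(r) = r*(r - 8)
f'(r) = 2*r - 8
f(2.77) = -14.49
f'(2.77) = -2.46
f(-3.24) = 36.42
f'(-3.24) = -14.48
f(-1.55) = 14.80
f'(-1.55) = -11.10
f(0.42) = -3.18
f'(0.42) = -7.16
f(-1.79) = 17.52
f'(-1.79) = -11.58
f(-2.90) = 31.61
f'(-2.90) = -13.80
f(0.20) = -1.56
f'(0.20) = -7.60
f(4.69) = -15.52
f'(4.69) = 1.38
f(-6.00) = 84.00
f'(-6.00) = -20.00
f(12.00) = 48.00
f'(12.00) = 16.00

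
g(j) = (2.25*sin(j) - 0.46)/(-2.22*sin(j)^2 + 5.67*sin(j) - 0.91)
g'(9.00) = -0.47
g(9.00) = 0.45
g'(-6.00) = 1.45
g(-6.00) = 0.34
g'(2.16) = -0.25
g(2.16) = 0.62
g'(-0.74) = 0.09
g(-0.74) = 0.34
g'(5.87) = 0.16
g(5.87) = 0.38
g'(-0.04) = 0.50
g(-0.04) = 0.48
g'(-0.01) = 0.62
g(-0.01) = 0.50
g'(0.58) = 0.34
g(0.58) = 0.51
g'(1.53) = 0.02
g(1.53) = 0.70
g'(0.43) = 0.46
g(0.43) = 0.45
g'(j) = (4.44*sin(j)*cos(j) - 5.67*cos(j))*(2.25*sin(j) - 0.46)/(-2.22*sin(j)^2 + 5.67*sin(j) - 0.91)^2 + 2.25*cos(j)/(-2.22*sin(j)^2 + 5.67*sin(j) - 0.91)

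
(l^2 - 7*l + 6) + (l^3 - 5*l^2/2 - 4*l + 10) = l^3 - 3*l^2/2 - 11*l + 16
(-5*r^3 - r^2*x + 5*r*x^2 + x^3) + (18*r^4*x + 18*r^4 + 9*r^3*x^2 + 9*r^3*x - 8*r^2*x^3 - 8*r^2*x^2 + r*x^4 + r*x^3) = 18*r^4*x + 18*r^4 + 9*r^3*x^2 + 9*r^3*x - 5*r^3 - 8*r^2*x^3 - 8*r^2*x^2 - r^2*x + r*x^4 + r*x^3 + 5*r*x^2 + x^3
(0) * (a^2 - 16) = 0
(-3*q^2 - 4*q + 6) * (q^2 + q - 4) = -3*q^4 - 7*q^3 + 14*q^2 + 22*q - 24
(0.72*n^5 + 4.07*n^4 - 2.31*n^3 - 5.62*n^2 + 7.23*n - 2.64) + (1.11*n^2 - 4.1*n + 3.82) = 0.72*n^5 + 4.07*n^4 - 2.31*n^3 - 4.51*n^2 + 3.13*n + 1.18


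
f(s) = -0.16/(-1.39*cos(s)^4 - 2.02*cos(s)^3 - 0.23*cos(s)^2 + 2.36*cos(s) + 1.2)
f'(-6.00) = 4.75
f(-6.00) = -0.56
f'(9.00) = -0.39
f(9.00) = 0.28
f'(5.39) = -0.06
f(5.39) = -0.09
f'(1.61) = -0.31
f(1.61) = -0.14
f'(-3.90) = -2.92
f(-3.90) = 0.65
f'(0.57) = 0.39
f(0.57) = -0.14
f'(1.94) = -1.96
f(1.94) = -0.41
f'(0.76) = 0.13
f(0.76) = -0.10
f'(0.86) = 0.07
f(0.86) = -0.09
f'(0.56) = 0.41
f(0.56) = -0.15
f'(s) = -0.16*(-5.56*sin(s)*cos(s)^3 - 6.06*sin(s)*cos(s)^2 - 0.46*sin(s)*cos(s) + 2.36*sin(s))/(-1.39*cos(s)^4 - 2.02*cos(s)^3 - 0.23*cos(s)^2 + 2.36*cos(s) + 1.2)^2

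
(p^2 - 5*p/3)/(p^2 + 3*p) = (p - 5/3)/(p + 3)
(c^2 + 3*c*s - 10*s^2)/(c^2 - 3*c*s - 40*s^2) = (-c + 2*s)/(-c + 8*s)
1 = 1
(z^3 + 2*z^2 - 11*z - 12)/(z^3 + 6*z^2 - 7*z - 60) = (z + 1)/(z + 5)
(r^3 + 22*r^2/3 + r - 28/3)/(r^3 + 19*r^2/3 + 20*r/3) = (r^2 + 6*r - 7)/(r*(r + 5))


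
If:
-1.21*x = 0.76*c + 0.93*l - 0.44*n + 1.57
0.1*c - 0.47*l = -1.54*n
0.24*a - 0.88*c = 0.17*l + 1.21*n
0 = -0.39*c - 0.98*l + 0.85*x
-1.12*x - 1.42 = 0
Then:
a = 1.88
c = 1.78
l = -1.81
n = -0.67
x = -1.27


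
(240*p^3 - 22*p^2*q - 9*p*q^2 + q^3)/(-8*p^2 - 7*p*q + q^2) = (-30*p^2 - p*q + q^2)/(p + q)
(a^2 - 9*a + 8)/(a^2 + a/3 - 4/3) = 3*(a - 8)/(3*a + 4)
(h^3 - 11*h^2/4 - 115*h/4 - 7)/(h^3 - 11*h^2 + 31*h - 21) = (h^2 + 17*h/4 + 1)/(h^2 - 4*h + 3)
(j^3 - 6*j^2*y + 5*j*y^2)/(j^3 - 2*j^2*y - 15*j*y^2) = (j - y)/(j + 3*y)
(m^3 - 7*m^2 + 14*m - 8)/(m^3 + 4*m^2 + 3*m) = (m^3 - 7*m^2 + 14*m - 8)/(m*(m^2 + 4*m + 3))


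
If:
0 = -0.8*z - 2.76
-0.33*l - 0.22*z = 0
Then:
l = 2.30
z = -3.45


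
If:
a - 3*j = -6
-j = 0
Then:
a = -6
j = 0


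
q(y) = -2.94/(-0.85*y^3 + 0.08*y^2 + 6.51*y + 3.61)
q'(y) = -2.94*(2.55*y^2 - 0.16*y - 6.51)/(-0.85*y^3 + 0.08*y^2 + 6.51*y + 3.61)^2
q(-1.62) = 0.94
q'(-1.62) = -0.13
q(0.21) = -0.59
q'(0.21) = 0.76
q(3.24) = 0.87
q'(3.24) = -5.12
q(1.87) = -0.28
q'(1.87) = -0.06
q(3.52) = 0.31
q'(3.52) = -0.79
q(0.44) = -0.46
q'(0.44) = 0.43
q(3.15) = 1.77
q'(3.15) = -19.58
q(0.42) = -0.47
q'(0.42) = 0.45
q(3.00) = -3.23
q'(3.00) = -56.66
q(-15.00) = -0.00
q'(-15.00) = -0.00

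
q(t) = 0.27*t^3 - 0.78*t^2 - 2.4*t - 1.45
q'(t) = 0.81*t^2 - 1.56*t - 2.4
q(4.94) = 0.21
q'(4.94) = 9.66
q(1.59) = -6.15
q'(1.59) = -2.83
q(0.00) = -1.45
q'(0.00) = -2.40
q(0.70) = -3.42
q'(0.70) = -3.10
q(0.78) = -3.67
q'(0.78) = -3.12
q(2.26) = -7.74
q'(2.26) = -1.79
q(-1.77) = -1.14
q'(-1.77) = 2.90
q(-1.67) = -0.87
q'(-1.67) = 2.46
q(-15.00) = -1052.20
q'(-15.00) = 203.25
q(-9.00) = -239.86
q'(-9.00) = 77.25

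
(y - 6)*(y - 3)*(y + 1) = y^3 - 8*y^2 + 9*y + 18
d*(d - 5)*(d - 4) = d^3 - 9*d^2 + 20*d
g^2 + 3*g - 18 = (g - 3)*(g + 6)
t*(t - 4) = t^2 - 4*t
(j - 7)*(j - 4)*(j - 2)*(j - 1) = j^4 - 14*j^3 + 63*j^2 - 106*j + 56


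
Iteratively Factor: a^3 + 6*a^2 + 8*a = (a)*(a^2 + 6*a + 8) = a*(a + 4)*(a + 2)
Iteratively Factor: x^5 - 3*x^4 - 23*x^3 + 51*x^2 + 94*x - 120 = (x - 5)*(x^4 + 2*x^3 - 13*x^2 - 14*x + 24) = (x - 5)*(x + 4)*(x^3 - 2*x^2 - 5*x + 6) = (x - 5)*(x - 3)*(x + 4)*(x^2 + x - 2) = (x - 5)*(x - 3)*(x + 2)*(x + 4)*(x - 1)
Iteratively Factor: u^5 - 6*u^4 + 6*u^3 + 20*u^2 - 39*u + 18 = (u - 1)*(u^4 - 5*u^3 + u^2 + 21*u - 18) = (u - 3)*(u - 1)*(u^3 - 2*u^2 - 5*u + 6) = (u - 3)^2*(u - 1)*(u^2 + u - 2) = (u - 3)^2*(u - 1)*(u + 2)*(u - 1)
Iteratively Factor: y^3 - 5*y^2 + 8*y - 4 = (y - 2)*(y^2 - 3*y + 2) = (y - 2)*(y - 1)*(y - 2)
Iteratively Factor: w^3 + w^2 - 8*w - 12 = (w - 3)*(w^2 + 4*w + 4) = (w - 3)*(w + 2)*(w + 2)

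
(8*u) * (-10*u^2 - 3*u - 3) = -80*u^3 - 24*u^2 - 24*u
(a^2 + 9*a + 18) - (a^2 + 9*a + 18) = 0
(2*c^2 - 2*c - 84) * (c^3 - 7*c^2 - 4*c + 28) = 2*c^5 - 16*c^4 - 78*c^3 + 652*c^2 + 280*c - 2352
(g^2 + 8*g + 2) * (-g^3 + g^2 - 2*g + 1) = -g^5 - 7*g^4 + 4*g^3 - 13*g^2 + 4*g + 2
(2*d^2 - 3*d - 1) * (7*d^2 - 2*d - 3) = 14*d^4 - 25*d^3 - 7*d^2 + 11*d + 3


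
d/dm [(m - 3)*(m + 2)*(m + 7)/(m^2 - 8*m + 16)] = (m^3 - 12*m^2 - 35*m + 136)/(m^3 - 12*m^2 + 48*m - 64)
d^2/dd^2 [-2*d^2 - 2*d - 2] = -4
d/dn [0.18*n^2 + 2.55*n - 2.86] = 0.36*n + 2.55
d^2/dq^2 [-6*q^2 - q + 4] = -12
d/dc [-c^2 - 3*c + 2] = -2*c - 3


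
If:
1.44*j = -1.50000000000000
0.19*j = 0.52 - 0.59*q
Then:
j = -1.04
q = 1.22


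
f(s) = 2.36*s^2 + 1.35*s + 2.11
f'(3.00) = 15.51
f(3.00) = 27.40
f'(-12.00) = -55.29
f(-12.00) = 325.75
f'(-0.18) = 0.50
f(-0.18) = 1.94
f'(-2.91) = -12.39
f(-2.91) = 18.17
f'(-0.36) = -0.35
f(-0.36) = 1.93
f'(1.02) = 6.16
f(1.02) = 5.94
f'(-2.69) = -11.35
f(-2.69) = 15.56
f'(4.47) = 22.45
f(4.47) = 55.30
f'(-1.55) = -5.97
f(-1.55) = 5.69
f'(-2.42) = -10.07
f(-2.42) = 12.66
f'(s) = 4.72*s + 1.35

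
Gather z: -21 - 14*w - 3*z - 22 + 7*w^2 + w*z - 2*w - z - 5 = 7*w^2 - 16*w + z*(w - 4) - 48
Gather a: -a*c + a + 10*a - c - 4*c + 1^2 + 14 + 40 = a*(11 - c) - 5*c + 55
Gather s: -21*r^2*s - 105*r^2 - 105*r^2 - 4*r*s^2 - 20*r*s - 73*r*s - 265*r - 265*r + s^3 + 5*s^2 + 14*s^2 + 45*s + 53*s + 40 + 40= -210*r^2 - 530*r + s^3 + s^2*(19 - 4*r) + s*(-21*r^2 - 93*r + 98) + 80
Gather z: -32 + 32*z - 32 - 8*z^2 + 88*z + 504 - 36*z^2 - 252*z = -44*z^2 - 132*z + 440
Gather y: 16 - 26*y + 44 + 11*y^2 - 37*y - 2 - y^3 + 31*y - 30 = -y^3 + 11*y^2 - 32*y + 28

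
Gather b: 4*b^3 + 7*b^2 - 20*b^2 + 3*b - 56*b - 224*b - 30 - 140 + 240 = 4*b^3 - 13*b^2 - 277*b + 70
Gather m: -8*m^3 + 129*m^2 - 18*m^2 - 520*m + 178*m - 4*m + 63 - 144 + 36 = -8*m^3 + 111*m^2 - 346*m - 45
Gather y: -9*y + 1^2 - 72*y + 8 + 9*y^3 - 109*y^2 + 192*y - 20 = 9*y^3 - 109*y^2 + 111*y - 11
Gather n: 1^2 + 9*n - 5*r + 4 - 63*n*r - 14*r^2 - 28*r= n*(9 - 63*r) - 14*r^2 - 33*r + 5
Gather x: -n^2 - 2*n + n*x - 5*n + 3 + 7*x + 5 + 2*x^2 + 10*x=-n^2 - 7*n + 2*x^2 + x*(n + 17) + 8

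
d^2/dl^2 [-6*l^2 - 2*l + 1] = -12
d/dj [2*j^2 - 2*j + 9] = 4*j - 2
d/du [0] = 0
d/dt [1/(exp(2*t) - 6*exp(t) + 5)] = 2*(3 - exp(t))*exp(t)/(exp(2*t) - 6*exp(t) + 5)^2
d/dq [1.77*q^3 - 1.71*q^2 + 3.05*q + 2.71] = 5.31*q^2 - 3.42*q + 3.05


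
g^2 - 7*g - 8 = (g - 8)*(g + 1)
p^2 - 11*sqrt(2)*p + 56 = (p - 7*sqrt(2))*(p - 4*sqrt(2))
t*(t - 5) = t^2 - 5*t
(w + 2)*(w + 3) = w^2 + 5*w + 6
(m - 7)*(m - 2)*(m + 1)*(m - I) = m^4 - 8*m^3 - I*m^3 + 5*m^2 + 8*I*m^2 + 14*m - 5*I*m - 14*I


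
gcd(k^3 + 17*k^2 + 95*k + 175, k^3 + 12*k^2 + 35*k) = k^2 + 12*k + 35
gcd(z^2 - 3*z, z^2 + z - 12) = z - 3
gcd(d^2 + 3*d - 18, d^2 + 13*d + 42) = d + 6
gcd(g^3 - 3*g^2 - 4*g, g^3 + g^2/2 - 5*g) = g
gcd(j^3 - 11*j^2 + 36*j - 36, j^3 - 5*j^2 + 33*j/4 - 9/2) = j - 2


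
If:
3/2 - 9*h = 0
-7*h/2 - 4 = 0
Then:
No Solution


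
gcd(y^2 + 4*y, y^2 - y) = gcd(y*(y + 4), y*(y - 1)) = y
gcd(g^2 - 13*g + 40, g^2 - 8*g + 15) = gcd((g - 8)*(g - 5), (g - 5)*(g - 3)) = g - 5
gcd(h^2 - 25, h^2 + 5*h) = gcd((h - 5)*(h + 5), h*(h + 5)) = h + 5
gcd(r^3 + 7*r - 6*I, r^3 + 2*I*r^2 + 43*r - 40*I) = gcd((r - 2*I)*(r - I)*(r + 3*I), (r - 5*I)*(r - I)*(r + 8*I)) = r - I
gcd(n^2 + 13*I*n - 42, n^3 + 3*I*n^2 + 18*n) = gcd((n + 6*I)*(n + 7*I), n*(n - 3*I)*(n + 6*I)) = n + 6*I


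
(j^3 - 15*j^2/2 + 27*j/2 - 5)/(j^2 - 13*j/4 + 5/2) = 2*(2*j^2 - 11*j + 5)/(4*j - 5)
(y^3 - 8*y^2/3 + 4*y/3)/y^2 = y - 8/3 + 4/(3*y)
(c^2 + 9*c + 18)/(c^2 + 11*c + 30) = (c + 3)/(c + 5)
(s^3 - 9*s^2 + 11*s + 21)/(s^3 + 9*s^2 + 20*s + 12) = (s^2 - 10*s + 21)/(s^2 + 8*s + 12)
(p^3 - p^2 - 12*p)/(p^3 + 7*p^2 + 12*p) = (p - 4)/(p + 4)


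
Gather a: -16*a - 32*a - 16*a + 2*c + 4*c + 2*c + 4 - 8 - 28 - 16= -64*a + 8*c - 48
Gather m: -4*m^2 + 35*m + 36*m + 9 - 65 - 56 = -4*m^2 + 71*m - 112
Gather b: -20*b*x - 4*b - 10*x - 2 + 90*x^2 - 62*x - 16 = b*(-20*x - 4) + 90*x^2 - 72*x - 18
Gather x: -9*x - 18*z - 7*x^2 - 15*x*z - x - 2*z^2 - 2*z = -7*x^2 + x*(-15*z - 10) - 2*z^2 - 20*z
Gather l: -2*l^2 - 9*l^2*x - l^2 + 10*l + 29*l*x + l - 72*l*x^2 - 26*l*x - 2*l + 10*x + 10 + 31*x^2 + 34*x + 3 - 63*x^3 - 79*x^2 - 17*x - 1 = l^2*(-9*x - 3) + l*(-72*x^2 + 3*x + 9) - 63*x^3 - 48*x^2 + 27*x + 12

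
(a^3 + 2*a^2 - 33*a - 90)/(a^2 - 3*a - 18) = a + 5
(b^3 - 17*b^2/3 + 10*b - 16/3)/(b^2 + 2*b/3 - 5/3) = (3*b^2 - 14*b + 16)/(3*b + 5)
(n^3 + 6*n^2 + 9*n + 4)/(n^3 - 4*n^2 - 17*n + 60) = (n^2 + 2*n + 1)/(n^2 - 8*n + 15)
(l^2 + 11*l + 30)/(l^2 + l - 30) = (l + 5)/(l - 5)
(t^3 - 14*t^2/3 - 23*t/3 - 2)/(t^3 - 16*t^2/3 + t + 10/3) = (3*t^3 - 14*t^2 - 23*t - 6)/(3*t^3 - 16*t^2 + 3*t + 10)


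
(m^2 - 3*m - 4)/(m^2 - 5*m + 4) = (m + 1)/(m - 1)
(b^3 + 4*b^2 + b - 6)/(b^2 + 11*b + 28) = (b^3 + 4*b^2 + b - 6)/(b^2 + 11*b + 28)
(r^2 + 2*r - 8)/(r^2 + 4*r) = (r - 2)/r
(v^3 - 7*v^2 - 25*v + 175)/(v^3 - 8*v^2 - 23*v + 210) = (v - 5)/(v - 6)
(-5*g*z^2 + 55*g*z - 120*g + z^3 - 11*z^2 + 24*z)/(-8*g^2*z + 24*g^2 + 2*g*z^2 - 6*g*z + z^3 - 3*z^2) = (-5*g*z + 40*g + z^2 - 8*z)/(-8*g^2 + 2*g*z + z^2)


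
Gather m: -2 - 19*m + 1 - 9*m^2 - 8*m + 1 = -9*m^2 - 27*m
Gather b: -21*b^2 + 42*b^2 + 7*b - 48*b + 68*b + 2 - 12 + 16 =21*b^2 + 27*b + 6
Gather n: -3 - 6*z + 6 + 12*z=6*z + 3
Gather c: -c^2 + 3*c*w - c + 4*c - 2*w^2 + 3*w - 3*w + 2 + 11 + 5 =-c^2 + c*(3*w + 3) - 2*w^2 + 18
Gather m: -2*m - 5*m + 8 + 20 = 28 - 7*m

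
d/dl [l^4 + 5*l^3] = l^2*(4*l + 15)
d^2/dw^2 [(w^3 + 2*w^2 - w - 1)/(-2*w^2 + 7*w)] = 2*(-73*w^3 + 12*w^2 - 42*w + 49)/(w^3*(8*w^3 - 84*w^2 + 294*w - 343))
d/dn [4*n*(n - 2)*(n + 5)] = 12*n^2 + 24*n - 40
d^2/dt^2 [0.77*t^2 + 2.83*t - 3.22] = 1.54000000000000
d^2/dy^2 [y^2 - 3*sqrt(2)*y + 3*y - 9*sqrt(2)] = 2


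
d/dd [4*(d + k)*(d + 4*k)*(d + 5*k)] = 12*d^2 + 80*d*k + 116*k^2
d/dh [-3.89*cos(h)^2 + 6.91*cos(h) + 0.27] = (7.78*cos(h) - 6.91)*sin(h)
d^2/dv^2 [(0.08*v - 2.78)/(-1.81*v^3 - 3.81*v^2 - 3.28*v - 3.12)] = (-1.572528*v^5 + 105.980568*v^4 + 305.36584*v^3 + 346.575684*v^2 + 119.957184*v - 4.63875200000001)/(5.929741*v^9 + 37.445823*v^8 + 111.059247*v^7 + 221.685885*v^6 + 330.351528*v^5 + 369.976104*v^4 + 322.08544*v^3 + 211.962816*v^2 + 95.786496*v + 30.371328)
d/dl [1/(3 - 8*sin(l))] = 8*cos(l)/(8*sin(l) - 3)^2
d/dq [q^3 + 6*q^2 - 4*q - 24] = 3*q^2 + 12*q - 4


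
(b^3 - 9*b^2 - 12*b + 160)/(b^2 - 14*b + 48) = (b^2 - b - 20)/(b - 6)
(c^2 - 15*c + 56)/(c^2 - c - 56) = (c - 7)/(c + 7)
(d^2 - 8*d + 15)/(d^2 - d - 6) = (d - 5)/(d + 2)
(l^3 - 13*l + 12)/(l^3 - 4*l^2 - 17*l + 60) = (l - 1)/(l - 5)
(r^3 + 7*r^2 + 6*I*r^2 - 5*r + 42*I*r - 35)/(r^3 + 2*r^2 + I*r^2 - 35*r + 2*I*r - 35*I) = (r + 5*I)/(r - 5)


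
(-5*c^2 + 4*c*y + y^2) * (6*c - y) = -30*c^3 + 29*c^2*y + 2*c*y^2 - y^3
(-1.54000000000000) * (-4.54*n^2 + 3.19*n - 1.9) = 6.9916*n^2 - 4.9126*n + 2.926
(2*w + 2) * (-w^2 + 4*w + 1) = -2*w^3 + 6*w^2 + 10*w + 2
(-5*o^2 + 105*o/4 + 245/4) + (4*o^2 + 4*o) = -o^2 + 121*o/4 + 245/4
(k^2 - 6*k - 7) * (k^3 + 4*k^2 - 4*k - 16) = k^5 - 2*k^4 - 35*k^3 - 20*k^2 + 124*k + 112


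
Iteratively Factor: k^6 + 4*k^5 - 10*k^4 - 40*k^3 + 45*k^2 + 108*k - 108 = (k - 1)*(k^5 + 5*k^4 - 5*k^3 - 45*k^2 + 108) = (k - 2)*(k - 1)*(k^4 + 7*k^3 + 9*k^2 - 27*k - 54) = (k - 2)*(k - 1)*(k + 3)*(k^3 + 4*k^2 - 3*k - 18) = (k - 2)*(k - 1)*(k + 3)^2*(k^2 + k - 6) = (k - 2)*(k - 1)*(k + 3)^3*(k - 2)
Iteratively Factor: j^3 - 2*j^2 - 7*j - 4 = (j + 1)*(j^2 - 3*j - 4) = (j + 1)^2*(j - 4)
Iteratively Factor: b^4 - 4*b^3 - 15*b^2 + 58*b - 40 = (b - 1)*(b^3 - 3*b^2 - 18*b + 40) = (b - 5)*(b - 1)*(b^2 + 2*b - 8) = (b - 5)*(b - 1)*(b + 4)*(b - 2)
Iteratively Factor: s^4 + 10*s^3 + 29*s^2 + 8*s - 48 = (s + 3)*(s^3 + 7*s^2 + 8*s - 16) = (s + 3)*(s + 4)*(s^2 + 3*s - 4) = (s + 3)*(s + 4)^2*(s - 1)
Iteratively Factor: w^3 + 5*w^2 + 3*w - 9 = (w + 3)*(w^2 + 2*w - 3) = (w + 3)^2*(w - 1)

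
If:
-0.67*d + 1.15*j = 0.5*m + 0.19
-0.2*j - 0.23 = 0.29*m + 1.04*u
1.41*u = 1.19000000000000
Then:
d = -3.23507462686567*m - 9.79022440986557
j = -1.45*m - 5.5386524822695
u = 0.84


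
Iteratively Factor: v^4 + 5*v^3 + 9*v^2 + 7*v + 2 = (v + 1)*(v^3 + 4*v^2 + 5*v + 2) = (v + 1)*(v + 2)*(v^2 + 2*v + 1) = (v + 1)^2*(v + 2)*(v + 1)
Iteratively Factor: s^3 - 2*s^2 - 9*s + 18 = (s - 3)*(s^2 + s - 6) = (s - 3)*(s - 2)*(s + 3)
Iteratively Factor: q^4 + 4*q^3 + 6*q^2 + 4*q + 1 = (q + 1)*(q^3 + 3*q^2 + 3*q + 1) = (q + 1)^2*(q^2 + 2*q + 1) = (q + 1)^3*(q + 1)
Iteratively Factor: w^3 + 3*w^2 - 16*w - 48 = (w - 4)*(w^2 + 7*w + 12) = (w - 4)*(w + 3)*(w + 4)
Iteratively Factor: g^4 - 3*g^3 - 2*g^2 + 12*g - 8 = (g - 2)*(g^3 - g^2 - 4*g + 4) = (g - 2)*(g - 1)*(g^2 - 4) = (g - 2)*(g - 1)*(g + 2)*(g - 2)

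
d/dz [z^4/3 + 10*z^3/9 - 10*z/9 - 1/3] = 4*z^3/3 + 10*z^2/3 - 10/9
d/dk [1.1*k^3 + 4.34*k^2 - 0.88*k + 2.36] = 3.3*k^2 + 8.68*k - 0.88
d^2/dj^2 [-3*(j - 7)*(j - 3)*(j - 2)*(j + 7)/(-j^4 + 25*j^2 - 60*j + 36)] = 6*(-5*j^3 - 129*j^2 - 735*j - 1483)/(j^6 + 15*j^5 + 57*j^4 - 55*j^3 - 342*j^2 + 540*j - 216)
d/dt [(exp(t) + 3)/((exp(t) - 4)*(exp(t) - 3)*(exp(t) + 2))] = 2*(-exp(3*t) - 2*exp(2*t) + 15*exp(t) + 15)*exp(t)/(exp(6*t) - 10*exp(5*t) + 21*exp(4*t) + 68*exp(3*t) - 236*exp(2*t) - 96*exp(t) + 576)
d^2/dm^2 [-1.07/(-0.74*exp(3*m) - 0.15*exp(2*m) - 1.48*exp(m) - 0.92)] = (1.07*(2.22*exp(2*m) + 0.3*exp(m) + 1.48)*(4.44*exp(2*m) + 0.6*exp(m) + 2.96)*exp(m) - (7.1262*exp(2*m) + 0.642*exp(m) + 1.5836)*(0.74*exp(3*m) + 0.15*exp(2*m) + 1.48*exp(m) + 0.92))*exp(m)/(0.74*exp(3*m) + 0.15*exp(2*m) + 1.48*exp(m) + 0.92)^3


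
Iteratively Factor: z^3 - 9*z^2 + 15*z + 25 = (z - 5)*(z^2 - 4*z - 5) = (z - 5)^2*(z + 1)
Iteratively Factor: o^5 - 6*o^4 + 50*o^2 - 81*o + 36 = (o - 1)*(o^4 - 5*o^3 - 5*o^2 + 45*o - 36) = (o - 4)*(o - 1)*(o^3 - o^2 - 9*o + 9) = (o - 4)*(o - 1)^2*(o^2 - 9) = (o - 4)*(o - 1)^2*(o + 3)*(o - 3)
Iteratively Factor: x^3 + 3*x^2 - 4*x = (x)*(x^2 + 3*x - 4) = x*(x + 4)*(x - 1)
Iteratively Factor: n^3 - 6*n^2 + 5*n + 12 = (n - 4)*(n^2 - 2*n - 3) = (n - 4)*(n - 3)*(n + 1)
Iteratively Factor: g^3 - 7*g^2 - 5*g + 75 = (g + 3)*(g^2 - 10*g + 25) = (g - 5)*(g + 3)*(g - 5)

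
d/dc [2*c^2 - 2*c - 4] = 4*c - 2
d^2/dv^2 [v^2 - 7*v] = 2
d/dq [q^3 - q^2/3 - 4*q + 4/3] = 3*q^2 - 2*q/3 - 4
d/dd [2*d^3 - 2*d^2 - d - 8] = 6*d^2 - 4*d - 1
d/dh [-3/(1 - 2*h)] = -6/(2*h - 1)^2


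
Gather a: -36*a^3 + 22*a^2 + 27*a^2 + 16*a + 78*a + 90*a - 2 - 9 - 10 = -36*a^3 + 49*a^2 + 184*a - 21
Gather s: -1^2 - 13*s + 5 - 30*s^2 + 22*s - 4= -30*s^2 + 9*s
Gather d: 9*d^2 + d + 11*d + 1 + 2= 9*d^2 + 12*d + 3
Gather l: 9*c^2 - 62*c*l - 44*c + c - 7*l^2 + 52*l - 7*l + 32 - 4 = 9*c^2 - 43*c - 7*l^2 + l*(45 - 62*c) + 28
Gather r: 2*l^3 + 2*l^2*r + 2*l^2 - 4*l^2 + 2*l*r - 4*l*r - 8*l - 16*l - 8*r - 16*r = 2*l^3 - 2*l^2 - 24*l + r*(2*l^2 - 2*l - 24)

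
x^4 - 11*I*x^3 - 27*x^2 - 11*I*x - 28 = (x - 7*I)*(x - 4*I)*(x - I)*(x + I)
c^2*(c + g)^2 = c^4 + 2*c^3*g + c^2*g^2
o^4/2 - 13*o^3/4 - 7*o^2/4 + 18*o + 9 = (o/2 + 1)*(o - 6)*(o - 3)*(o + 1/2)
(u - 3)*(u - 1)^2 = u^3 - 5*u^2 + 7*u - 3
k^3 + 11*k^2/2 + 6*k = k*(k + 3/2)*(k + 4)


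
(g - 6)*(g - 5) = g^2 - 11*g + 30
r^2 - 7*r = r*(r - 7)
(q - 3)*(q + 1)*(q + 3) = q^3 + q^2 - 9*q - 9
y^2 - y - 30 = (y - 6)*(y + 5)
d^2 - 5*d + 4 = (d - 4)*(d - 1)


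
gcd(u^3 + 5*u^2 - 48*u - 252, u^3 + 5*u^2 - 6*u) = u + 6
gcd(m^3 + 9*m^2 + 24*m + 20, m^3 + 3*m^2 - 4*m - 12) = m + 2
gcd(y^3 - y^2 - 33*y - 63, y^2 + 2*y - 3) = y + 3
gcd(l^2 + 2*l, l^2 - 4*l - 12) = l + 2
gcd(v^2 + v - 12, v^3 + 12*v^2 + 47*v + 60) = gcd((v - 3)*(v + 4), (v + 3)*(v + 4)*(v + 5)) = v + 4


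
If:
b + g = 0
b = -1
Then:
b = -1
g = 1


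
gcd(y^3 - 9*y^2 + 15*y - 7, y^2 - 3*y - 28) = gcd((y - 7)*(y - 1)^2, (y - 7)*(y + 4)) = y - 7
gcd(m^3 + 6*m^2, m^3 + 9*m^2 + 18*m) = m^2 + 6*m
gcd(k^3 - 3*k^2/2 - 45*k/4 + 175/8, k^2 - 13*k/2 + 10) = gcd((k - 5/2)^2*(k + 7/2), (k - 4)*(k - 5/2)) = k - 5/2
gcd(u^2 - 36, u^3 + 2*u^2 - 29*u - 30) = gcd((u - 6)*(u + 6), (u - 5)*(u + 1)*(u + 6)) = u + 6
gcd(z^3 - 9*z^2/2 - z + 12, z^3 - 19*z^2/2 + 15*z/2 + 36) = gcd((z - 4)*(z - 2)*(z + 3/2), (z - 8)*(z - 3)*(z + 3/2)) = z + 3/2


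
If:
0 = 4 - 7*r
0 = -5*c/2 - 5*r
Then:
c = -8/7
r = 4/7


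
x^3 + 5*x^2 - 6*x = x*(x - 1)*(x + 6)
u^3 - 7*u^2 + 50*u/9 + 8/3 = (u - 6)*(u - 4/3)*(u + 1/3)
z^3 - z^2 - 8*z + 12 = (z - 2)^2*(z + 3)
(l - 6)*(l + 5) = l^2 - l - 30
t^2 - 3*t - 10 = (t - 5)*(t + 2)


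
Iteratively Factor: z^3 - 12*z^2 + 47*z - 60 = (z - 5)*(z^2 - 7*z + 12) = (z - 5)*(z - 3)*(z - 4)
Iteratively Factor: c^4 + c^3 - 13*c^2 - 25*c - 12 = (c + 3)*(c^3 - 2*c^2 - 7*c - 4) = (c - 4)*(c + 3)*(c^2 + 2*c + 1) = (c - 4)*(c + 1)*(c + 3)*(c + 1)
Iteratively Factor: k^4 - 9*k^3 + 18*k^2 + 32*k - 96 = (k - 4)*(k^3 - 5*k^2 - 2*k + 24) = (k - 4)*(k - 3)*(k^2 - 2*k - 8) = (k - 4)^2*(k - 3)*(k + 2)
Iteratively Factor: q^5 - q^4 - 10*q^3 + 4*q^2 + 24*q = (q - 3)*(q^4 + 2*q^3 - 4*q^2 - 8*q) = (q - 3)*(q + 2)*(q^3 - 4*q) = q*(q - 3)*(q + 2)*(q^2 - 4) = q*(q - 3)*(q + 2)^2*(q - 2)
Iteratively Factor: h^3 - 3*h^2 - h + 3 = (h + 1)*(h^2 - 4*h + 3) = (h - 1)*(h + 1)*(h - 3)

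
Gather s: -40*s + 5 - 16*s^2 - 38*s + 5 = -16*s^2 - 78*s + 10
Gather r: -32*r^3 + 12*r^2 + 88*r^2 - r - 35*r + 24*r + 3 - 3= -32*r^3 + 100*r^2 - 12*r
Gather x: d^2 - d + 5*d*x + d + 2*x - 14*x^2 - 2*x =d^2 + 5*d*x - 14*x^2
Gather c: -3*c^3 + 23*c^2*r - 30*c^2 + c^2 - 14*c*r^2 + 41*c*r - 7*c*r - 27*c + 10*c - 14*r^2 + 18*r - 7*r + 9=-3*c^3 + c^2*(23*r - 29) + c*(-14*r^2 + 34*r - 17) - 14*r^2 + 11*r + 9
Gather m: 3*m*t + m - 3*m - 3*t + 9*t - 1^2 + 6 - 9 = m*(3*t - 2) + 6*t - 4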